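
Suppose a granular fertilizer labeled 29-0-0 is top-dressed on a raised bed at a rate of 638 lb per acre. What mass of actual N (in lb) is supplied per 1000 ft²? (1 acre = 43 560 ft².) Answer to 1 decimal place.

nitrogen per acre = 638 × 29% = 185.02 lb.
Convert to per 1000 ft²: 185.02 × 0.0229568 = 4.24747 lb.

4.2 lb N per thousand sq ft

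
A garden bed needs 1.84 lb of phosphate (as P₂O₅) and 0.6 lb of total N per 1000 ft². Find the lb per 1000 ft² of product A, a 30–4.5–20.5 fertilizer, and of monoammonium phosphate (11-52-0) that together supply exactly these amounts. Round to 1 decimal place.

0.7 lb product A, 3.5 lb monoammonium phosphate

With a, b = lb per 1000 ft² of product A and monoammonium phosphate:
P₂O₅: 0.045·a + 0.52·b = 1.84
N: 0.3·a + 0.11·b = 0.6
Eliminate b: (row1) − 0.52/0.11·(row2) → -1.37318·a = -0.996364, so a = 0.725588.
Then b = (0.6 − 0.3·0.725588) / 0.11 = 3.47567.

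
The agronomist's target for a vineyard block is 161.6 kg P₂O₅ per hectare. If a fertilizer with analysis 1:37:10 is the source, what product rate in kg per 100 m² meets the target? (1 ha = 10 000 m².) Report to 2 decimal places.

4.37 kg of product per hundred sq m

Product per hectare = 161.6 / 37% = 436.757 kg.
Convert to per 100 m²: 436.757 × 0.01 = 4.36757 kg.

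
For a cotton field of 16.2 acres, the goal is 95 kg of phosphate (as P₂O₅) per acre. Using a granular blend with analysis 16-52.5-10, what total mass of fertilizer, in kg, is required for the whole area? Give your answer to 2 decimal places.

2931.43 kg

Product per acre = 95 / 52.5% = 180.952 kg.
Total product = 180.952 × 16.2 = 2931.429 kg.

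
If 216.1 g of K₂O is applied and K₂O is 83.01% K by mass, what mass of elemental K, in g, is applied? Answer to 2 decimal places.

K = 216.1 × 0.8301 = 179.3846 g.

179.38 g K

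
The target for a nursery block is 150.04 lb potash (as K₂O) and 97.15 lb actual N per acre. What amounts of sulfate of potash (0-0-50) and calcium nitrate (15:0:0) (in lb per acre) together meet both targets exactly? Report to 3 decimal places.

300.080 lb sulfate of potash, 647.667 lb calcium nitrate

Per-acre balance (a = sulfate of potash, b = calcium nitrate):
K₂O: 0.5·a + 0·b = 150.04
N: 0·a + 0.15·b = 97.15
Solving simultaneously: a = 300.08, b = 647.6667.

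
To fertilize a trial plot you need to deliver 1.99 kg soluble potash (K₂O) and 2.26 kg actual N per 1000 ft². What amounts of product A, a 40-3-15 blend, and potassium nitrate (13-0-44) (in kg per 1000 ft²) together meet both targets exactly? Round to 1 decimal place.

4.7 kg product A, 2.9 kg potassium nitrate

Let a = kg of product A, b = kg of potassium nitrate (per 1000 ft²).
K₂O: 0.15·a + 0.44·b = 1.99
N: 0.4·a + 0.13·b = 2.26
Eliminate a: (row1) − 0.15/0.4·(row2) → 0.39125·b = 1.1425, so b = 2.92013.
Back-substitute: a = (1.99 − 0.44·2.92013) / 0.15 = 4.70096.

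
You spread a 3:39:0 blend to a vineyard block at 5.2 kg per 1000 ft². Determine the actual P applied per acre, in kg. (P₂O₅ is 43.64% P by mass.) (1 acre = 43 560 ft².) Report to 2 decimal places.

P₂O₅ per 1000 ft² = 5.2 × 39% = 2.028 kg.
Elemental P = 2.028 × 0.4364 = 0.885019 kg per 1000 ft².
Convert to per acre: 0.885019 × 43.56 = 38.5514 kg.

38.55 kg P per acre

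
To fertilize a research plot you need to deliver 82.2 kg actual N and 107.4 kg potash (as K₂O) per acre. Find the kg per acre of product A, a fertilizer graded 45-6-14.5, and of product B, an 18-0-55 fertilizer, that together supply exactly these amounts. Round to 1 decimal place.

Let a = kg of product A, b = kg of product B (per acre).
N: 0.45·a + 0.18·b = 82.2
K₂O: 0.145·a + 0.55·b = 107.4
From row1: a = (82.2 − 0.18·b) / 0.45.
Into row2: 0.145·(82.2 − 0.18·b)/0.45 + 0.55·b = 107.4 → b = 164.458, a = 116.883.

116.9 kg product A, 164.5 kg product B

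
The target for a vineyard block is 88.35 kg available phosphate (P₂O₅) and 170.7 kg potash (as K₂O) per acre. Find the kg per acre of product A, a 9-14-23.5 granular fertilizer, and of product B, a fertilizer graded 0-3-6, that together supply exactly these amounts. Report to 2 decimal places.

133.33 kg product A, 2322.78 kg product B

With a, b = kg per acre of product A and product B:
P₂O₅: 0.14·a + 0.03·b = 88.35
K₂O: 0.235·a + 0.06·b = 170.7
From row1: a = (88.35 − 0.03·b) / 0.14.
Into row2: 0.235·(88.35 − 0.03·b)/0.14 + 0.06·b = 170.7 → b = 2322.778, a = 133.333.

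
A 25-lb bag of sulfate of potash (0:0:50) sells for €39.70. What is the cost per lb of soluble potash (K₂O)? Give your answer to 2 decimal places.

K₂O in bag = 25 × 50% = 12.5 lb.
Cost per lb K₂O = €39.70 / 12.5 = €3.1760.

€3.18 per lb K₂O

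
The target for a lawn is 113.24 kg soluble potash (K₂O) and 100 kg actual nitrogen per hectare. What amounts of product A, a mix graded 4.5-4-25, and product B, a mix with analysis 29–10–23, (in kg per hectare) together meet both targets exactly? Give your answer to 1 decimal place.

158.3 kg product A, 320.3 kg product B

With a, b = kg per hectare of product A and product B:
K₂O: 0.25·a + 0.23·b = 113.24
N: 0.045·a + 0.29·b = 100
Solving simultaneously: a = 158.32, b = 320.261.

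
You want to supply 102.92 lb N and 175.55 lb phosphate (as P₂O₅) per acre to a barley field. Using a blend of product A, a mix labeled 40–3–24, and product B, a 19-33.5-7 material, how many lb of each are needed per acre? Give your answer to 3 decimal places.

8.758 lb product A, 523.246 lb product B

With a, b = lb per acre of product A and product B:
N: 0.4·a + 0.19·b = 102.92
P₂O₅: 0.03·a + 0.335·b = 175.55
Eliminate a: (row1) − 0.4/0.03·(row2) → -4.27667·b = -2237.75, so b = 523.2455.
Back-substitute: a = (102.92 − 0.19·523.2455) / 0.4 = 8.75838.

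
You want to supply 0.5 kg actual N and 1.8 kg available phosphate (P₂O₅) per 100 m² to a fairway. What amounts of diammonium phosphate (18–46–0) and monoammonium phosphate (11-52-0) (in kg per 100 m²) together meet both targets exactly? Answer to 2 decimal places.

Per-100 m² balance (a = diammonium phosphate, b = monoammonium phosphate):
N: 0.18·a + 0.11·b = 0.5
P₂O₅: 0.46·a + 0.52·b = 1.8
Eliminate b: (row1) − 0.11/0.52·(row2) → 0.0826923·a = 0.119231, so a = 1.44186.
Then b = (1.8 − 0.46·1.44186) / 0.52 = 2.18605.

1.44 kg diammonium phosphate, 2.19 kg monoammonium phosphate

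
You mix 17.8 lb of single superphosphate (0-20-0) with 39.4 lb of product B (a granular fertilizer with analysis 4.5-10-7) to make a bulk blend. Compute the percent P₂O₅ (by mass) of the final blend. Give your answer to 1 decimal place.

13.1% P₂O₅

Total mass = 17.8 + 39.4 = 57.2 lb.
P₂O₅ mass = 20%×17.8 + 10%×39.4 = 7.5 lb.
% P₂O₅ = 7.5 / 57.2 = 13.1119%.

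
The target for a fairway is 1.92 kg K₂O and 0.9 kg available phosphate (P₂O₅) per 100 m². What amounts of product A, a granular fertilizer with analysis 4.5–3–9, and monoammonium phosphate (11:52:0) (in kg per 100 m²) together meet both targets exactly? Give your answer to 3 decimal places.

Let a = kg of product A, b = kg of monoammonium phosphate (per 100 m²).
K₂O: 0.09·a + 0·b = 1.92
P₂O₅: 0.03·a + 0.52·b = 0.9
Eliminate a: (row1) − 0.09/0.03·(row2) → -1.56·b = -0.78, so b = 0.5.
Back-substitute: a = (1.92 − 0·0.5) / 0.09 = 21.3333.

21.333 kg product A, 0.500 kg monoammonium phosphate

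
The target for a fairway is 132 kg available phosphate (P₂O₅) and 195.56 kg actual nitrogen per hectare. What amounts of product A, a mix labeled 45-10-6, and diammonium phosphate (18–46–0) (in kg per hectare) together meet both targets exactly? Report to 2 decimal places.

350.25 kg product A, 210.81 kg diammonium phosphate

Let a = kg of product A, b = kg of diammonium phosphate (per hectare).
P₂O₅: 0.1·a + 0.46·b = 132
N: 0.45·a + 0.18·b = 195.56
Solving simultaneously: a = 350.252, b = 210.8148.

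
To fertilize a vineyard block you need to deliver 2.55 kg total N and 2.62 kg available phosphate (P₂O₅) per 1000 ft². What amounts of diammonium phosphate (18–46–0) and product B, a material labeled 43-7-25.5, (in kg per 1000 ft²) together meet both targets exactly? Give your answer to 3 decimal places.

5.119 kg diammonium phosphate, 3.787 kg product B

Let a = kg of diammonium phosphate, b = kg of product B (per 1000 ft²).
N: 0.18·a + 0.43·b = 2.55
P₂O₅: 0.46·a + 0.07·b = 2.62
From row1: a = (2.55 − 0.43·b) / 0.18.
Into row2: 0.46·(2.55 − 0.43·b)/0.18 + 0.07·b = 2.62 → b = 3.78726, a = 5.11933.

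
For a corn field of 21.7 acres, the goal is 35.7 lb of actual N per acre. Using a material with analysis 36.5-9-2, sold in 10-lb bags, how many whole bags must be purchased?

213 bags

Product per acre = 35.7 / 36.5% = 97.8082 lb.
Total product = 97.8082 × 21.7 = 2122.44 lb.
Bags = ⌈2122.44 / 10⌉ = 213.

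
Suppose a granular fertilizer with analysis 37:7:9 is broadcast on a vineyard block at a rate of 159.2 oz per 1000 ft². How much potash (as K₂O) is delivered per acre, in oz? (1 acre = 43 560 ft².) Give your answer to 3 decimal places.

624.128 oz K₂O per acre

K₂O per 1000 ft² = 159.2 × 9% = 14.328 oz.
Convert to per acre: 14.328 × 43.56 = 624.1277 oz.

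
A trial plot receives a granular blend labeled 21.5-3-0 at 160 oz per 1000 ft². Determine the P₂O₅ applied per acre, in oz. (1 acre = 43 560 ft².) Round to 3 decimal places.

P₂O₅ per 1000 ft² = 160 × 3% = 4.8 oz.
Convert to per acre: 4.8 × 43.56 = 209.088 oz.

209.088 oz P₂O₅ per acre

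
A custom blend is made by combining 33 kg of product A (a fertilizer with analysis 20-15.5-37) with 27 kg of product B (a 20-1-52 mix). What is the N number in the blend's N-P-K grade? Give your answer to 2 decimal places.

20.00% N

Total mass = 33 + 27 = 60 kg.
N mass = 20%×33 + 20%×27 = 12 kg.
% N = 12 / 60 = 20%.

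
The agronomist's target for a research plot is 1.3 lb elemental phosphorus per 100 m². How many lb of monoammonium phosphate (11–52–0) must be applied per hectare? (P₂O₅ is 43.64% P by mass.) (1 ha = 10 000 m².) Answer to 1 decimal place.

572.9 lb of product per hectare

As P₂O₅: 1.3 / 0.4364 = 2.97892 lb per 100 m².
Product per 100 m² = 2.97892 / 52% = 5.72869 lb.
Convert to per hectare: 5.72869 × 100 = 572.869 lb.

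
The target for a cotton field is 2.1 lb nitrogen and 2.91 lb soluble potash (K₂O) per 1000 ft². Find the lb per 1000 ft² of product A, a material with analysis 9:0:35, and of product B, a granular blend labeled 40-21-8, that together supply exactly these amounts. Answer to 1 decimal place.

7.5 lb product A, 3.6 lb product B

With a, b = lb per 1000 ft² of product A and product B:
N: 0.09·a + 0.4·b = 2.1
K₂O: 0.35·a + 0.08·b = 2.91
Eliminate a: (row1) − 0.09/0.35·(row2) → 0.379429·b = 1.35171, so b = 3.5625.
Back-substitute: a = (2.1 − 0.4·3.5625) / 0.09 = 7.5.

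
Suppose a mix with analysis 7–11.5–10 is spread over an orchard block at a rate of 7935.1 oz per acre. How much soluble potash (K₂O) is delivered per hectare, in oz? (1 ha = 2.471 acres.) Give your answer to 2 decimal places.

K₂O per acre = 7935.1 × 10% = 793.51 oz.
Convert to per hectare: 793.51 × 2.471 = 1960.763 oz.

1960.76 oz K₂O per hectare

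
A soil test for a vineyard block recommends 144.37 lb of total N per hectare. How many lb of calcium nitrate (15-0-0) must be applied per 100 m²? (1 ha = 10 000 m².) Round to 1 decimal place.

9.6 lb of product per hundred sq m

Product per hectare = 144.37 / 15% = 962.467 lb.
Convert to per 100 m²: 962.467 × 0.01 = 9.62467 lb.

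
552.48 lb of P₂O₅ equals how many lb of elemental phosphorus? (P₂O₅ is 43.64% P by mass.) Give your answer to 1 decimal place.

241.1 lb P

P = 552.48 × 0.4364 = 241.102 lb.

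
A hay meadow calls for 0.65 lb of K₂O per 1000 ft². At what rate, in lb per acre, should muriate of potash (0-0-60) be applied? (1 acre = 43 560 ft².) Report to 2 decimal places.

Product per 1000 ft² = 0.65 / 60% = 1.08333 lb.
Convert to per acre: 1.08333 × 43.56 = 47.19 lb.

47.19 lb of product per acre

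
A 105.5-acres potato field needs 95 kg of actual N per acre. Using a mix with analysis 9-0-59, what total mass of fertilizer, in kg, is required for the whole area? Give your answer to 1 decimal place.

111361.1 kg

Product per acre = 95 / 9% = 1055.56 kg.
Total product = 1055.56 × 105.5 = 111361.11 kg.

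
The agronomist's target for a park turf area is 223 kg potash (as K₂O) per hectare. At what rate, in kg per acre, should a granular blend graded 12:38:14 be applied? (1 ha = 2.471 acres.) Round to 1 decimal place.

Product per hectare = 223 / 14% = 1592.86 kg.
Convert to per acre: 1592.86 × 0.404694 = 644.62 kg.

644.6 kg of product per acre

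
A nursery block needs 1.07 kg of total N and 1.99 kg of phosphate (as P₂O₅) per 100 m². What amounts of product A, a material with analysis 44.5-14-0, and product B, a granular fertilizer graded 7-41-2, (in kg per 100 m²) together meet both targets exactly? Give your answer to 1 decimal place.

Per-100 m² balance (a = product A, b = product B):
N: 0.445·a + 0.07·b = 1.07
P₂O₅: 0.14·a + 0.41·b = 1.99
From row1: a = (1.07 − 0.07·b) / 0.445.
Into row2: 0.14·(1.07 − 0.07·b)/0.445 + 0.41·b = 1.99 → b = 4.26151, a = 1.73414.

1.7 kg product A, 4.3 kg product B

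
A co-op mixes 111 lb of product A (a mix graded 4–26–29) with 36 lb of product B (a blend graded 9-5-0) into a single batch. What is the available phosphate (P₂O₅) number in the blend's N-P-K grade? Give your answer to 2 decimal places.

20.86% P₂O₅

Total mass = 111 + 36 = 147 lb.
P₂O₅ mass = 26%×111 + 5%×36 = 30.66 lb.
% P₂O₅ = 30.66 / 147 = 20.8571%.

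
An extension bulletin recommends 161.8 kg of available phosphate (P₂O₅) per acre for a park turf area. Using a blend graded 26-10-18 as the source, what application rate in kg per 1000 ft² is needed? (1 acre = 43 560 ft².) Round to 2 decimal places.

37.14 kg of product per thousand sq ft

Product per acre = 161.8 / 10% = 1618 kg.
Convert to per 1000 ft²: 1618 × 0.0229568 = 37.1442 kg.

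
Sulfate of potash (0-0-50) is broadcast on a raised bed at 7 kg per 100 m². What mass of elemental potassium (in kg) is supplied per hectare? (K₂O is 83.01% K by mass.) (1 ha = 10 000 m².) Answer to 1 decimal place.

290.5 kg K per hectare

K₂O per 100 m² = 7 × 50% = 3.5 kg.
Elemental K = 3.5 × 0.8301 = 2.90535 kg per 100 m².
Convert to per hectare: 2.90535 × 100 = 290.535 kg.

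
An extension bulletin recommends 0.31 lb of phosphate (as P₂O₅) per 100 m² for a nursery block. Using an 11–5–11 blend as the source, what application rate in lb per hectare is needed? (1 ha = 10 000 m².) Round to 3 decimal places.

620.000 lb of product per hectare

Product per 100 m² = 0.31 / 5% = 6.2 lb.
Convert to per hectare: 6.2 × 100 = 620 lb.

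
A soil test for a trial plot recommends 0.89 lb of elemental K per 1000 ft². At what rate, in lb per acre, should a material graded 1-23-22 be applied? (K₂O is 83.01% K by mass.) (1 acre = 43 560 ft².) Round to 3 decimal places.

As K₂O: 0.89 / 0.8301 = 1.07216 lb per 1000 ft².
Product per 1000 ft² = 1.07216 / 22% = 4.87345 lb.
Convert to per acre: 4.87345 × 43.56 = 212.2877 lb.

212.288 lb of product per acre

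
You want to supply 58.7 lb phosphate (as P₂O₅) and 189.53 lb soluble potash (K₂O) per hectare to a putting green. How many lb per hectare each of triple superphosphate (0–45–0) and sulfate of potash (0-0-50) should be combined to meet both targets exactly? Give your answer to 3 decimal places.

130.444 lb triple superphosphate, 379.060 lb sulfate of potash

Per-hectare balance (a = triple superphosphate, b = sulfate of potash):
P₂O₅: 0.45·a + 0·b = 58.7
K₂O: 0·a + 0.5·b = 189.53
Solving simultaneously: a = 130.4444, b = 379.06.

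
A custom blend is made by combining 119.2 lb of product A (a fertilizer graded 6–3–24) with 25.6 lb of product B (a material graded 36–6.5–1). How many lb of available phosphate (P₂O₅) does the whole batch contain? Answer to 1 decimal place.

5.2 lb P₂O₅

P₂O₅ mass = 3%×119.2 + 6.5%×25.6 = 5.24 lb.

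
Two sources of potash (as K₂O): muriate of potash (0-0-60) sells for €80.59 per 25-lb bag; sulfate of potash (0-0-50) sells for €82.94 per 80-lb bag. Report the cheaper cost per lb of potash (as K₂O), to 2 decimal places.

€2.07 per lb K₂O (sulfate of potash)

muriate of potash: K₂O per bag = 25 × 60% = 15 lb; cost = 80.59 / 15 = €5.3727/lb K₂O.
sulfate of potash: K₂O per bag = 80 × 50% = 40 lb; cost = 82.94 / 40 = €2.0735/lb K₂O.
sulfate of potash is cheaper.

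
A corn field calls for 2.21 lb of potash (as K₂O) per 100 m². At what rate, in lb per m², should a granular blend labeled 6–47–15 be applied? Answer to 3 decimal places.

0.147 lb of product per sq m

Product per 100 m² = 2.21 / 15% = 14.7333 lb.
Convert to per m²: 14.7333 × 0.01 = 0.147333 lb.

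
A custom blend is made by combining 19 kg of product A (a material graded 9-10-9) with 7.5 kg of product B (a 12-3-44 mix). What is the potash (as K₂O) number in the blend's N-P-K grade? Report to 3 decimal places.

Total mass = 19 + 7.5 = 26.5 kg.
K₂O mass = 9%×19 + 44%×7.5 = 5.01 kg.
% K₂O = 5.01 / 26.5 = 18.9057%.

18.906% K₂O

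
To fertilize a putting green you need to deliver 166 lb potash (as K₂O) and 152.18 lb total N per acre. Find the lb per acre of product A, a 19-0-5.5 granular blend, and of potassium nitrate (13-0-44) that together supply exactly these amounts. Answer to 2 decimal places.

With a, b = lb per acre of product A and potassium nitrate:
K₂O: 0.055·a + 0.44·b = 166
N: 0.19·a + 0.13·b = 152.18
Eliminate b: (row1) − 0.44/0.13·(row2) → -0.588077·a = -349.071, so a = 593.5801.
Then b = (152.18 − 0.19·593.5801) / 0.13 = 303.075.

593.58 lb product A, 303.08 lb potassium nitrate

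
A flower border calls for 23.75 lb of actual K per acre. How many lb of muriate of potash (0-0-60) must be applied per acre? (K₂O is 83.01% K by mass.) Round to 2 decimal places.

47.69 lb of product per acre

As K₂O: 23.75 / 0.8301 = 28.611 lb per acre.
Product per acre = 28.611 / 60% = 47.685 lb.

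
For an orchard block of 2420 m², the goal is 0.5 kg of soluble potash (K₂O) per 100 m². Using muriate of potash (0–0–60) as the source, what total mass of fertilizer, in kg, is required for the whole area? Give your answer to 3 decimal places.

Product per 100 m² = 0.5 / 60% = 0.833333 kg.
Total product = 0.833333 × 2420 / 100 = 20.1667 kg.

20.167 kg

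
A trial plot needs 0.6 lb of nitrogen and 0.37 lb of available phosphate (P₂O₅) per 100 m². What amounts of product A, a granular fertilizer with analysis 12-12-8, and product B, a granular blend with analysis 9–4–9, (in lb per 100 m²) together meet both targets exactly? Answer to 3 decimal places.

1.550 lb product A, 4.600 lb product B

Per-100 m² balance (a = product A, b = product B):
N: 0.12·a + 0.09·b = 0.6
P₂O₅: 0.12·a + 0.04·b = 0.37
Eliminate a: (row1) − 0.12/0.12·(row2) → 0.05·b = 0.23, so b = 4.6.
Back-substitute: a = (0.6 − 0.09·4.6) / 0.12 = 1.55.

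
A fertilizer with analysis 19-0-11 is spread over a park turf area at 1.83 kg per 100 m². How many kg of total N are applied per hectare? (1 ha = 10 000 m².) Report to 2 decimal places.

34.77 kg N per hectare

nitrogen per 100 m² = 1.83 × 19% = 0.3477 kg.
Convert to per hectare: 0.3477 × 100 = 34.77 kg.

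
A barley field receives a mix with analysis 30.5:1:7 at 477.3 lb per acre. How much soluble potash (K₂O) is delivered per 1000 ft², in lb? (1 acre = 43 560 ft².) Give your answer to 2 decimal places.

0.77 lb K₂O per thousand sq ft

K₂O per acre = 477.3 × 7% = 33.411 lb.
Convert to per 1000 ft²: 33.411 × 0.0229568 = 0.767011 lb.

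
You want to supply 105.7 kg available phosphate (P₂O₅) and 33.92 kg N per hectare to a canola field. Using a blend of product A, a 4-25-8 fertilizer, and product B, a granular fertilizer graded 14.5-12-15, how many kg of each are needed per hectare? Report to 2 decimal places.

357.90 kg product A, 135.20 kg product B

Per-hectare balance (a = product A, b = product B):
P₂O₅: 0.25·a + 0.12·b = 105.7
N: 0.04·a + 0.145·b = 33.92
Solving simultaneously: a = 357.9046, b = 135.199.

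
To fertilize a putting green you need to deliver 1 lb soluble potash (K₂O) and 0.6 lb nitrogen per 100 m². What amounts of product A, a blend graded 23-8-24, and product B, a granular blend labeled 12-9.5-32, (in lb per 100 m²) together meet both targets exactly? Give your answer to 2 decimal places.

1.61 lb product A, 1.92 lb product B

Let a = lb of product A, b = lb of product B (per 100 m²).
K₂O: 0.24·a + 0.32·b = 1
N: 0.23·a + 0.12·b = 0.6
Eliminate b: (row1) − 0.32/0.12·(row2) → -0.373333·a = -0.6, so a = 1.60714.
Then b = (0.6 − 0.23·1.60714) / 0.12 = 1.91964.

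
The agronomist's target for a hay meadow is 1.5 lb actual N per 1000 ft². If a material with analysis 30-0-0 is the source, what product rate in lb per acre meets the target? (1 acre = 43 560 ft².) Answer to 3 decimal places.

217.800 lb of product per acre

Product per 1000 ft² = 1.5 / 30% = 5 lb.
Convert to per acre: 5 × 43.56 = 217.8 lb.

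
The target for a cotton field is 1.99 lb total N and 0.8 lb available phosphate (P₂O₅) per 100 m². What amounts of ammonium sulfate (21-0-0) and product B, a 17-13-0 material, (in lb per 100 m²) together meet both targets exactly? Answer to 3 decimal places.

Per-100 m² balance (a = ammonium sulfate, b = product B):
N: 0.21·a + 0.17·b = 1.99
P₂O₅: 0·a + 0.13·b = 0.8
Solving simultaneously: a = 4.49451, b = 6.15385.

4.495 lb ammonium sulfate, 6.154 lb product B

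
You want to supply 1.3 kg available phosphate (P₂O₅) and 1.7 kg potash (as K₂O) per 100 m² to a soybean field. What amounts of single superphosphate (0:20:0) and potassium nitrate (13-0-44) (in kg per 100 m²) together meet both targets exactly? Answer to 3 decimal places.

6.500 kg single superphosphate, 3.864 kg potassium nitrate

Let a = kg of single superphosphate, b = kg of potassium nitrate (per 100 m²).
P₂O₅: 0.2·a + 0·b = 1.3
K₂O: 0·a + 0.44·b = 1.7
Solving simultaneously: a = 6.5, b = 3.86364.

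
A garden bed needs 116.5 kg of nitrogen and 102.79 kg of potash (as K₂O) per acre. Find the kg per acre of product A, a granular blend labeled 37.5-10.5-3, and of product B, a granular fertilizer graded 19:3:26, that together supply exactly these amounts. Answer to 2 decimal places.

117.21 kg product A, 381.82 kg product B

Per-acre balance (a = product A, b = product B):
N: 0.375·a + 0.19·b = 116.5
K₂O: 0.03·a + 0.26·b = 102.79
Solving simultaneously: a = 117.2102, b = 381.822.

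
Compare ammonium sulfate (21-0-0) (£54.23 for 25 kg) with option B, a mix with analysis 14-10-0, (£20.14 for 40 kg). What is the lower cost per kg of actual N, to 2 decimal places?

£3.60 per kg N (option B)

ammonium sulfate: N per bag = 25 × 21% = 5.25 kg; cost = 54.23 / 5.25 = £10.3295/kg N.
option B: N per bag = 40 × 14% = 5.6 kg; cost = 20.14 / 5.6 = £3.5964/kg N.
option B is cheaper.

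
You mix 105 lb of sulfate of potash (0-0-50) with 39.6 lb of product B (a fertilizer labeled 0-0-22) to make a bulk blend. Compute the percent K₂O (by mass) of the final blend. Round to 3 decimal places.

Total mass = 105 + 39.6 = 144.6 lb.
K₂O mass = 50%×105 + 22%×39.6 = 61.212 lb.
% K₂O = 61.212 / 144.6 = 42.33195%.

42.332% K₂O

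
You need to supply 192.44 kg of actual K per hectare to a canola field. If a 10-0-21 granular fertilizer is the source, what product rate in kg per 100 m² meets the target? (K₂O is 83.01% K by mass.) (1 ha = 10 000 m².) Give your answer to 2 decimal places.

11.04 kg of product per hundred sq m

As K₂O: 192.44 / 0.8301 = 231.827 kg per hectare.
Product per hectare = 231.827 / 21% = 1103.94 kg.
Convert to per 100 m²: 1103.94 × 0.01 = 11.0394 kg.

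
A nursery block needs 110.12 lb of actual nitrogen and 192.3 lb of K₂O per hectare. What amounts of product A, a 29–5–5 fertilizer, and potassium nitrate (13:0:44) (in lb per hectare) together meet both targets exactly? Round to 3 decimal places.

193.673 lb product A, 415.037 lb potassium nitrate

With a, b = lb per hectare of product A and potassium nitrate:
N: 0.29·a + 0.13·b = 110.12
K₂O: 0.05·a + 0.44·b = 192.3
Solving simultaneously: a = 193.672998, b = 415.0372.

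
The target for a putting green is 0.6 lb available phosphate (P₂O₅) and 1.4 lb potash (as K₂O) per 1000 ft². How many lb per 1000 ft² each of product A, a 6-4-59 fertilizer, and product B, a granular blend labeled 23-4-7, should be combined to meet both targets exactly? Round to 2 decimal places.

Let a = lb of product A, b = lb of product B (per 1000 ft²).
P₂O₅: 0.04·a + 0.04·b = 0.6
K₂O: 0.59·a + 0.07·b = 1.4
Solving simultaneously: a = 0.673077, b = 14.3269.

0.67 lb product A, 14.33 lb product B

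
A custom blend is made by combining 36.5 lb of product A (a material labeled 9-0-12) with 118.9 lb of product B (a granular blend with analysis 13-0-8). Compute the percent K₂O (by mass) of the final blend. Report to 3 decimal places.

Total mass = 36.5 + 118.9 = 155.4 lb.
K₂O mass = 12%×36.5 + 8%×118.9 = 13.892 lb.
% K₂O = 13.892 / 155.4 = 8.93951%.

8.940% K₂O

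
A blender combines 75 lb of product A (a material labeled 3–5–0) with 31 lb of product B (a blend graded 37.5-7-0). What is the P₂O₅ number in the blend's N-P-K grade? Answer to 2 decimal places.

5.58% P₂O₅

Total mass = 75 + 31 = 106 lb.
P₂O₅ mass = 5%×75 + 7%×31 = 5.92 lb.
% P₂O₅ = 5.92 / 106 = 5.58491%.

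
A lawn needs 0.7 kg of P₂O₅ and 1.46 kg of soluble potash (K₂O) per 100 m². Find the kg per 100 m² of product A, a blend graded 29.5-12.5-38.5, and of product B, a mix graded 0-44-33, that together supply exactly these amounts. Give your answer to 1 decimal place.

With a, b = kg per 100 m² of product A and product B:
P₂O₅: 0.125·a + 0.44·b = 0.7
K₂O: 0.385·a + 0.33·b = 1.46
Solving simultaneously: a = 3.2103, b = 0.678892.

3.2 kg product A, 0.7 kg product B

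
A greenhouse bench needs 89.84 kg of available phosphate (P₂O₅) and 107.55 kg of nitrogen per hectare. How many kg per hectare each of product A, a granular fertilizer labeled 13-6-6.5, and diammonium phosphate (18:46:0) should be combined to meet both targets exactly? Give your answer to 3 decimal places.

679.629 kg product A, 106.657 kg diammonium phosphate

With a, b = kg per hectare of product A and diammonium phosphate:
P₂O₅: 0.06·a + 0.46·b = 89.84
N: 0.13·a + 0.18·b = 107.55
Eliminate b: (row1) − 0.46/0.18·(row2) → -0.272222·a = -185.01, so a = 679.6286.
Then b = (107.55 − 0.13·679.6286) / 0.18 = 106.6571.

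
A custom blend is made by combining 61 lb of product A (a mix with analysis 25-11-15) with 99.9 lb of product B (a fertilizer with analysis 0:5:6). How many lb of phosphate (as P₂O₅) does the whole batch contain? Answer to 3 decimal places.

11.705 lb P₂O₅

P₂O₅ mass = 11%×61 + 5%×99.9 = 11.705 lb.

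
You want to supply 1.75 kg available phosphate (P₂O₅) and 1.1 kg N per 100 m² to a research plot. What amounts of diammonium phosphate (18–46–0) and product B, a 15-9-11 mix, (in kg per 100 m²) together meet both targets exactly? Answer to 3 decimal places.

Per-100 m² balance (a = diammonium phosphate, b = product B):
P₂O₅: 0.46·a + 0.09·b = 1.75
N: 0.18·a + 0.15·b = 1.1
Eliminate b: (row1) − 0.09/0.15·(row2) → 0.352·a = 1.09, so a = 3.09659.
Then b = (1.1 − 0.18·3.09659) / 0.15 = 3.61742.

3.097 kg diammonium phosphate, 3.617 kg product B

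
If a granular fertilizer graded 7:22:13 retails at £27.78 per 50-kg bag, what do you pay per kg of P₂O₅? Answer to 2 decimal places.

P₂O₅ in bag = 50 × 22% = 11 kg.
Cost per kg P₂O₅ = £27.78 / 11 = £2.5255.

£2.53 per kg P₂O₅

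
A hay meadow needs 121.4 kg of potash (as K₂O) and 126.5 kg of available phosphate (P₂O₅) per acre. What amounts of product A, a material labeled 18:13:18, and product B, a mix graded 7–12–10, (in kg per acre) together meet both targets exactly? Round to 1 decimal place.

223.0 kg product A, 812.6 kg product B

Let a = kg of product A, b = kg of product B (per acre).
K₂O: 0.18·a + 0.1·b = 121.4
P₂O₅: 0.13·a + 0.12·b = 126.5
From row1: a = (121.4 − 0.1·b) / 0.18.
Into row2: 0.13·(121.4 − 0.1·b)/0.18 + 0.12·b = 126.5 → b = 812.558, a = 223.023.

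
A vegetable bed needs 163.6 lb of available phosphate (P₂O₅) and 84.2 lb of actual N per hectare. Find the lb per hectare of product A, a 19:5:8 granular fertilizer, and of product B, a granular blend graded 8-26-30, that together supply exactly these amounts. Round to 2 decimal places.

193.92 lb product A, 591.94 lb product B

With a, b = lb per hectare of product A and product B:
P₂O₅: 0.05·a + 0.26·b = 163.6
N: 0.19·a + 0.08·b = 84.2
From row1: a = (163.6 − 0.26·b) / 0.05.
Into row2: 0.19·(163.6 − 0.26·b)/0.05 + 0.08·b = 84.2 → b = 591.938, a = 193.921.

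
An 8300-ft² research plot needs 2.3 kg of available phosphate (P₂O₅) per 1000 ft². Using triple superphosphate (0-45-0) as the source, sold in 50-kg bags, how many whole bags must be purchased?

1 bags

Product per 1000 ft² = 2.3 / 45% = 5.11111 kg.
Total product = 5.11111 × 8300 / 1000 = 42.4222 kg.
Bags = ⌈42.4222 / 50⌉ = 1.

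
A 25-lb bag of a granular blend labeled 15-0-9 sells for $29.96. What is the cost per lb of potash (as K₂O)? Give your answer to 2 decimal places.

K₂O in bag = 25 × 9% = 2.25 lb.
Cost per lb K₂O = $29.96 / 2.25 = $13.3156.

$13.32 per lb K₂O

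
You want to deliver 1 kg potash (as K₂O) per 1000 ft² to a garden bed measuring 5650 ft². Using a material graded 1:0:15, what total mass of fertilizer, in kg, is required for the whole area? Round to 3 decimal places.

Product per 1000 ft² = 1 / 15% = 6.66667 kg.
Total product = 6.66667 × 5650 / 1000 = 37.6667 kg.

37.667 kg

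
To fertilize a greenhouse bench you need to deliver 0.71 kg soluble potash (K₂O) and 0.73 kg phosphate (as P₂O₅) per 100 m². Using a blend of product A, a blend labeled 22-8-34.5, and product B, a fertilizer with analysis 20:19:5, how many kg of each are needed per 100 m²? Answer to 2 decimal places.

With a, b = kg per 100 m² of product A and product B:
K₂O: 0.345·a + 0.05·b = 0.71
P₂O₅: 0.08·a + 0.19·b = 0.73
Eliminate b: (row1) − 0.05/0.19·(row2) → 0.323947·a = 0.517895, so a = 1.5987.
Then b = (0.73 − 0.08·1.5987) / 0.19 = 3.16897.

1.60 kg product A, 3.17 kg product B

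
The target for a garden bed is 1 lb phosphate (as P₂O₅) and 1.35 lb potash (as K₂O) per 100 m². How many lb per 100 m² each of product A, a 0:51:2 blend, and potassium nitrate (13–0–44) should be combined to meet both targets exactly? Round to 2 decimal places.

Per-100 m² balance (a = product A, b = potassium nitrate):
P₂O₅: 0.51·a + 0·b = 1
K₂O: 0.02·a + 0.44·b = 1.35
Eliminate a: (row1) − 0.51/0.02·(row2) → -11.22·b = -33.425, so b = 2.97906.
Back-substitute: a = (1 − 0·2.97906) / 0.51 = 1.96078.

1.96 lb product A, 2.98 lb potassium nitrate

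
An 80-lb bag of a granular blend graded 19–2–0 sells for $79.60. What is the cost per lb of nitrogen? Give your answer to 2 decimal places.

$5.24 per lb N

N in bag = 80 × 19% = 15.2 lb.
Cost per lb N = $79.60 / 15.2 = $5.2368.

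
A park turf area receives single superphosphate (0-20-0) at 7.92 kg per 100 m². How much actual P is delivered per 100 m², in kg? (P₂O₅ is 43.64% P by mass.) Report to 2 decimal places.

0.69 kg P per hundred sq m

P₂O₅ per 100 m² = 7.92 × 20% = 1.584 kg.
Elemental P = 1.584 × 0.4364 = 0.691258 kg per 100 m².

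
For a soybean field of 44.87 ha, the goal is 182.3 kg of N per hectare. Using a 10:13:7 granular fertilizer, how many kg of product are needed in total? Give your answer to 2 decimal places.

81798.01 kg

Product per hectare = 182.3 / 10% = 1823 kg.
Total product = 1823 × 44.87 = 81798.01 kg.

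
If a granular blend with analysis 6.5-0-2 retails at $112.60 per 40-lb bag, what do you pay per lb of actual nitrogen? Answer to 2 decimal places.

N in bag = 40 × 6.5% = 2.6 lb.
Cost per lb N = $112.60 / 2.6 = $43.3077.

$43.31 per lb N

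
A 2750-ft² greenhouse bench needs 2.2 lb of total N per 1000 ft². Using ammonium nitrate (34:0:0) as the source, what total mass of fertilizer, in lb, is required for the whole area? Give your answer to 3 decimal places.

Product per 1000 ft² = 2.2 / 34% = 6.47059 lb.
Total product = 6.47059 × 2750 / 1000 = 17.7941 lb.

17.794 lb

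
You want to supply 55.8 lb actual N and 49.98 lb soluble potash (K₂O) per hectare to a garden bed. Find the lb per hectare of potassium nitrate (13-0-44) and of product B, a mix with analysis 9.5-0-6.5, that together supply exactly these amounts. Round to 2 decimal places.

33.62 lb potassium nitrate, 541.37 lb product B

Let a = lb of potassium nitrate, b = lb of product B (per hectare).
N: 0.13·a + 0.095·b = 55.8
K₂O: 0.44·a + 0.065·b = 49.98
Eliminate b: (row1) − 0.095/0.065·(row2) → -0.513077·a = -17.2477, so a = 33.6162.
Then b = (49.98 − 0.44·33.6162) / 0.065 = 541.367.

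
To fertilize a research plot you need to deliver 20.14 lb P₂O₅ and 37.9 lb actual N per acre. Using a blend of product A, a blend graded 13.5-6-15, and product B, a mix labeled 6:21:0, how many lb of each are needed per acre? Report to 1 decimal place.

272.8 lb product A, 18.0 lb product B

Let a = lb of product A, b = lb of product B (per acre).
P₂O₅: 0.06·a + 0.21·b = 20.14
N: 0.135·a + 0.06·b = 37.9
Solving simultaneously: a = 272.752, b = 17.9758.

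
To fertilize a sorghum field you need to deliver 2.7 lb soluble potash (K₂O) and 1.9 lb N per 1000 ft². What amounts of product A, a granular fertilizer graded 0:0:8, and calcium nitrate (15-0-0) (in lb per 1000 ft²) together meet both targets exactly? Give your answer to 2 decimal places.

33.75 lb product A, 12.67 lb calcium nitrate

Let a = lb of product A, b = lb of calcium nitrate (per 1000 ft²).
K₂O: 0.08·a + 0·b = 2.7
N: 0·a + 0.15·b = 1.9
Solving simultaneously: a = 33.75, b = 12.6667.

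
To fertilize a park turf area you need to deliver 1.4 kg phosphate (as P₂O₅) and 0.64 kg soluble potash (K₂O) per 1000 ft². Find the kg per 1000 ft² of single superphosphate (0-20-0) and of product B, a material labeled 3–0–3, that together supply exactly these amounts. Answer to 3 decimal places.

7.000 kg single superphosphate, 21.333 kg product B

With a, b = kg per 1000 ft² of single superphosphate and product B:
P₂O₅: 0.2·a + 0·b = 1.4
K₂O: 0·a + 0.03·b = 0.64
Solving simultaneously: a = 7, b = 21.3333.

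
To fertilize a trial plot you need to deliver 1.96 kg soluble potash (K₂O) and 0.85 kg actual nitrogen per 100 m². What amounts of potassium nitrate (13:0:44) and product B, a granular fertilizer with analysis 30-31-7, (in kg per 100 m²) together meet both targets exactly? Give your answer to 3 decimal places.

Per-100 m² balance (a = potassium nitrate, b = product B):
K₂O: 0.44·a + 0.07·b = 1.96
N: 0.13·a + 0.3·b = 0.85
Solving simultaneously: a = 4.30024, b = 0.969894.

4.300 kg potassium nitrate, 0.970 kg product B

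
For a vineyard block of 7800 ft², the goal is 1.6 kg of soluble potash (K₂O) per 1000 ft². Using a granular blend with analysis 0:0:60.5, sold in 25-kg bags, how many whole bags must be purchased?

Product per 1000 ft² = 1.6 / 60.5% = 2.64463 kg.
Total product = 2.64463 × 7800 / 1000 = 20.6281 kg.
Bags = ⌈20.6281 / 25⌉ = 1.

1 bags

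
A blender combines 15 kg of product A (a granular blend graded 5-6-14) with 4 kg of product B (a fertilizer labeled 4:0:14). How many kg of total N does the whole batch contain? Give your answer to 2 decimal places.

0.91 kg N

N mass = 5%×15 + 4%×4 = 0.91 kg.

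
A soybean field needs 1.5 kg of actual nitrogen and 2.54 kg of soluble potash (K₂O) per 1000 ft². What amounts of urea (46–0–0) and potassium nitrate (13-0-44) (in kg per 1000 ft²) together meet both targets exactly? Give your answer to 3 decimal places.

With a, b = kg per 1000 ft² of urea and potassium nitrate:
N: 0.46·a + 0.13·b = 1.5
K₂O: 0·a + 0.44·b = 2.54
Solving simultaneously: a = 1.62945, b = 5.77273.

1.629 kg urea, 5.773 kg potassium nitrate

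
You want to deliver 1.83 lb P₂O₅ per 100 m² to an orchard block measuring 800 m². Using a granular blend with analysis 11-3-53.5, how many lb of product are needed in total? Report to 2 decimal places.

Product per 100 m² = 1.83 / 3% = 61 lb.
Total product = 61 × 800 / 100 = 488 lb.

488.00 lb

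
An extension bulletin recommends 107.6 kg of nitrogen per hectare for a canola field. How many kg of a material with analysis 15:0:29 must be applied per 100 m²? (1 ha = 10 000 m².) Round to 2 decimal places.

Product per hectare = 107.6 / 15% = 717.333 kg.
Convert to per 100 m²: 717.333 × 0.01 = 7.17333 kg.

7.17 kg of product per hundred sq m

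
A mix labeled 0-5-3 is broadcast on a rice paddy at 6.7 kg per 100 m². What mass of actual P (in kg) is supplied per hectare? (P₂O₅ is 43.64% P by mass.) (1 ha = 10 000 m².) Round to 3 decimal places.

P₂O₅ per 100 m² = 6.7 × 5% = 0.335 kg.
Elemental P = 0.335 × 0.4364 = 0.146194 kg per 100 m².
Convert to per hectare: 0.146194 × 100 = 14.6194 kg.

14.619 kg P per hectare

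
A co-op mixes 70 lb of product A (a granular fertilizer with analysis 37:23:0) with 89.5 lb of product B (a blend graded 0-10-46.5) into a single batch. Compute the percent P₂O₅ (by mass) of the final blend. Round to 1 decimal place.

15.7% P₂O₅

Total mass = 70 + 89.5 = 159.5 lb.
P₂O₅ mass = 23%×70 + 10%×89.5 = 25.05 lb.
% P₂O₅ = 25.05 / 159.5 = 15.7053%.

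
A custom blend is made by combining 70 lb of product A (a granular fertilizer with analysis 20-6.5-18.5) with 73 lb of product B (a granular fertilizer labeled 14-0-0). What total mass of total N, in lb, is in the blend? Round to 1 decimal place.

24.2 lb N

N mass = 20%×70 + 14%×73 = 24.22 lb.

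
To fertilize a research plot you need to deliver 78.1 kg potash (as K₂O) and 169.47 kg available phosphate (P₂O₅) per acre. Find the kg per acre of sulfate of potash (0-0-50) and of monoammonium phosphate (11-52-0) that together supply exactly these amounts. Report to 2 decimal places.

With a, b = kg per acre of sulfate of potash and monoammonium phosphate:
K₂O: 0.5·a + 0·b = 78.1
P₂O₅: 0·a + 0.52·b = 169.47
Solving simultaneously: a = 156.2, b = 325.904.

156.20 kg sulfate of potash, 325.90 kg monoammonium phosphate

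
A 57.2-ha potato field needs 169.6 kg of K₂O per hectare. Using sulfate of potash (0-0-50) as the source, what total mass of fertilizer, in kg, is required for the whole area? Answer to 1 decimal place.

Product per hectare = 169.6 / 50% = 339.2 kg.
Total product = 339.2 × 57.2 = 19402.24 kg.

19402.2 kg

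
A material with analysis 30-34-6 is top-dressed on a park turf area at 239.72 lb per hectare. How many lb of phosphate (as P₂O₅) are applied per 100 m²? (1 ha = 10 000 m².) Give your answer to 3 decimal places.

P₂O₅ per hectare = 239.72 × 34% = 81.5048 lb.
Convert to per 100 m²: 81.5048 × 0.01 = 0.815048 lb.

0.815 lb P₂O₅ per hundred sq m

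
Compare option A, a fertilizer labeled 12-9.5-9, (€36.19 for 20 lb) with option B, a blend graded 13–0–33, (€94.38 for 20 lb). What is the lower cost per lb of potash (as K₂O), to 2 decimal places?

option A: K₂O per bag = 20 × 9% = 1.8 lb; cost = 36.19 / 1.8 = €20.1056/lb K₂O.
option B: K₂O per bag = 20 × 33% = 6.6 lb; cost = 94.38 / 6.6 = €14.3000/lb K₂O.
option B is cheaper.

€14.30 per lb K₂O (option B)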